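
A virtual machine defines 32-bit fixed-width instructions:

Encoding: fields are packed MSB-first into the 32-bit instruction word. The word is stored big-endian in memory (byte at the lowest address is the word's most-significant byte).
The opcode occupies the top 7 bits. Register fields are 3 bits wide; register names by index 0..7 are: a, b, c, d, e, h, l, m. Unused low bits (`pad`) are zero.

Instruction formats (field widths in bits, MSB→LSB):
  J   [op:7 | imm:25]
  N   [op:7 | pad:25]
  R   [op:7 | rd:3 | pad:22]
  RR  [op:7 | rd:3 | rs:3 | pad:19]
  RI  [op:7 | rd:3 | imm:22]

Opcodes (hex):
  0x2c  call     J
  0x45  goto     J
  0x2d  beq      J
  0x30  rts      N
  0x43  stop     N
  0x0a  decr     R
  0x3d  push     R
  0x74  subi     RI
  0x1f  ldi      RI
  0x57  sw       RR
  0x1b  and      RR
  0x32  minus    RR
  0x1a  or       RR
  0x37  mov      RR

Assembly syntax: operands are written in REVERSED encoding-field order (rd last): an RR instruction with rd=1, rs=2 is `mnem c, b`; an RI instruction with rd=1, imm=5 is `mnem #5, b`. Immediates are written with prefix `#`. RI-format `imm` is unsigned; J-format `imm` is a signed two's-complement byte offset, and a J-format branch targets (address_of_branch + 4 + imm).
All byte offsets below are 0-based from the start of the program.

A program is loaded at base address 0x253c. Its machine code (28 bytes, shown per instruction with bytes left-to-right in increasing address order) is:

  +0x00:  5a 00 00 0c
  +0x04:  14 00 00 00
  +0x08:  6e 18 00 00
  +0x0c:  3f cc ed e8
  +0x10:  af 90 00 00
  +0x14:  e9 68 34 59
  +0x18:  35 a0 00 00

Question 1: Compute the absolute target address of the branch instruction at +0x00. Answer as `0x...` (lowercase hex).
+0x00: 5a 00 00 0c ⇒ word 0x5a00000c (big)
  opcode bits[31:25]=0x2d: beq/J
  imm@[24:0]=0xc ⇒ #12
  target = base 0x253c + off 0x00 + 4 + imm 12 = 0x254c

0x254c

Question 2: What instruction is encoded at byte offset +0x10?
+0x10: af 90 00 00 ⇒ word 0xaf900000 (big)
  op=0xaf900000>>25=0x57 ⇒ sw (RR)
  rd@[24:22]=0x6 ⇒ l
  rs@[21:19]=0x2 ⇒ c

sw c, l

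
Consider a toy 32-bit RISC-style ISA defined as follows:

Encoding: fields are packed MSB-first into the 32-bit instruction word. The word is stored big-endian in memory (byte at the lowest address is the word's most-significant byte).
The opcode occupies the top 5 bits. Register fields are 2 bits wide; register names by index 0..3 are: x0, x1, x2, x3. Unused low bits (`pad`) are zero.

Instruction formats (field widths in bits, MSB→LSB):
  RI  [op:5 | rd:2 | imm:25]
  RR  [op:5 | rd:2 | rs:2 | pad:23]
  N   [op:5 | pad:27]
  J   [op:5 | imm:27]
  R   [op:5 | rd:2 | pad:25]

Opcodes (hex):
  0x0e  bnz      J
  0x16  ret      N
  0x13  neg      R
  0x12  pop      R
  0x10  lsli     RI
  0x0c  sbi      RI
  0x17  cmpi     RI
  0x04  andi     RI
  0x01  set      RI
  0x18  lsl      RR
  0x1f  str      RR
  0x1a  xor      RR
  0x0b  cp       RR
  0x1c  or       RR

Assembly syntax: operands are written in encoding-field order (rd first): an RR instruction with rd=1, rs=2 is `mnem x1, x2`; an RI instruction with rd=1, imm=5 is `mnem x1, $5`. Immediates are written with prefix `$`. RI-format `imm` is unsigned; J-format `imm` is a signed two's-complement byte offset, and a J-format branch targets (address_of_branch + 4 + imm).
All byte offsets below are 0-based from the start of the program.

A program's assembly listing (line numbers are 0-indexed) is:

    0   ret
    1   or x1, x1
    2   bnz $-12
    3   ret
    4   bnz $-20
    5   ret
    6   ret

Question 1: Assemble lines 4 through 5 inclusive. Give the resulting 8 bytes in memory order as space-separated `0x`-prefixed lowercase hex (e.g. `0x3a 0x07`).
0x77 0xff 0xff 0xec 0xb0 0x00 0x00 0x00

4. bnz fields op=0xe:5|imm=-20:27 → word 77ffffech → 77 ff ff ec
5. ret fields op=0x16:5|pad=0:27 → word b0000000h → b0 00 00 00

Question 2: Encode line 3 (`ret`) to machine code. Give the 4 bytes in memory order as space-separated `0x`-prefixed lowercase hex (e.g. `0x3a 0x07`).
3. ret fields op=0x16:5|pad=0:27 → word b0000000h → b0 00 00 00

0xb0 0x00 0x00 0x00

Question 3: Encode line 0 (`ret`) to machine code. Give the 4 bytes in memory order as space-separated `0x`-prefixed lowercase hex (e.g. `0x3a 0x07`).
line 0 (ret): pack op=0x16:5|pad=0:27 = 0xb0000000; big→ b0 00 00 00

0xb0 0x00 0x00 0x00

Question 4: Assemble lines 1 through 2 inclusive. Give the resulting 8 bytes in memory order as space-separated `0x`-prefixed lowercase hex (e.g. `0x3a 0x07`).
0xe2 0x80 0x00 0x00 0x77 0xff 0xff 0xf4

L1: or op=0x1c:5|rd=1:2|rs=1:2|pad=0:23 ⇒ 0xe2800000 ⇒ big e2 80 00 00
L2: bnz op=0xe:5|imm=-12:27 ⇒ 0x77fffff4 ⇒ big 77 ff ff f4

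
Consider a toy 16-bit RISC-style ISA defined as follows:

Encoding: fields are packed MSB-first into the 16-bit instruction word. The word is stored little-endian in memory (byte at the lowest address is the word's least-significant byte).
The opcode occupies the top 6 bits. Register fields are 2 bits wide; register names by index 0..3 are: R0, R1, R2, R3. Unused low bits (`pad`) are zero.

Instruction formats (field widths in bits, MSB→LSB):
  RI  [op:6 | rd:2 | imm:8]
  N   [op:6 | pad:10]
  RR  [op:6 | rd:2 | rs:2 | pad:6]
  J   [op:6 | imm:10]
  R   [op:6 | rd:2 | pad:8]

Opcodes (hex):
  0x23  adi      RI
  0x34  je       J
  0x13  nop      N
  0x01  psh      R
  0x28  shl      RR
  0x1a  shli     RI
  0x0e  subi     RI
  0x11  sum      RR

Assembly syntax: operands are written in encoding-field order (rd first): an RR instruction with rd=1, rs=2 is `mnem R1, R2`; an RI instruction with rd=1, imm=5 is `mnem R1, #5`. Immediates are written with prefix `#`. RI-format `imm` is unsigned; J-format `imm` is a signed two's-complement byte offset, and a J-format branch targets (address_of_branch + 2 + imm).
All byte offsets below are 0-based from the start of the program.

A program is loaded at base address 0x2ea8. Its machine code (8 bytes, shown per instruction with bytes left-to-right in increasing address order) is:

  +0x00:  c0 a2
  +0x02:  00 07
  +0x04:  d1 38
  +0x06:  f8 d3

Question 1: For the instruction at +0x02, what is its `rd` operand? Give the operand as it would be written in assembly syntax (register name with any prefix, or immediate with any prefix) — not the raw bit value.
+0x02: 00 07 ⇒ word 0x0700 (little)
  top 6b → 0x1 → psh [R]
  rd@[9:8]=0x3 ⇒ R3

R3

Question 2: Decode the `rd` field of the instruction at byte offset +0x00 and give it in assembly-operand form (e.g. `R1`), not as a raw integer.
R2

[00] c0 a2 → 0xa2c0
  top 6b → 0x28 → shl [RR]
  rd: (w>>8)&0x3=0x2 → R2
  rs: (w>>6)&0x3=0x3 → R3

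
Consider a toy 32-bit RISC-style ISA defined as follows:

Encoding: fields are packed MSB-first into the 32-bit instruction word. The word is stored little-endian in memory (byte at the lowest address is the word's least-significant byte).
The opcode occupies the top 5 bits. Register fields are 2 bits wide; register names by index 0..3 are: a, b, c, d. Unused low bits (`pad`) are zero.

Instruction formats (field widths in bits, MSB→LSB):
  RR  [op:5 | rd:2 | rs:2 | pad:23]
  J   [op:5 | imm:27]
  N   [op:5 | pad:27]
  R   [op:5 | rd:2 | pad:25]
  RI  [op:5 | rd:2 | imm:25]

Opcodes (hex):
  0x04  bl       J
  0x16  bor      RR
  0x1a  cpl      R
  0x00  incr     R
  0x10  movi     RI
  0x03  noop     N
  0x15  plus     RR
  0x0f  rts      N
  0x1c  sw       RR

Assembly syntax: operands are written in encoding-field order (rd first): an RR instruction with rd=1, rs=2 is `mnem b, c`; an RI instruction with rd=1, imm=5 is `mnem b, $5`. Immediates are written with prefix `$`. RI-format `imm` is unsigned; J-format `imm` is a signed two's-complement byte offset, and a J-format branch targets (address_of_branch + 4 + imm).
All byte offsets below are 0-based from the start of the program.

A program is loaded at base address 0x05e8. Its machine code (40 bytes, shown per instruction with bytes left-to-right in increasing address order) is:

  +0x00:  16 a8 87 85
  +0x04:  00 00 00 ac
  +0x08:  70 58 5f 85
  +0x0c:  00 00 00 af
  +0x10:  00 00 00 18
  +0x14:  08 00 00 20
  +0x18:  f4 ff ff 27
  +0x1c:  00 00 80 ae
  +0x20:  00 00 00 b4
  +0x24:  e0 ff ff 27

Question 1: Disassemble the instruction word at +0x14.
[14] 08 00 00 20 → 0x20000008
  op=0x20000008>>27=0x4 ⇒ bl (J)
  [26:0] imm=8 = $8

bl $8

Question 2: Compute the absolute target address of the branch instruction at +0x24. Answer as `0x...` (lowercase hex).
0x05f0

[24] e0 ff ff 27 → 0x27ffffe0
  opcode bits[31:27]=0x4: bl/J
  [26:0] imm=134217696 (s27→-32) = $-32
  target = base 0x05e8 + off 0x24 + 4 + imm -32 = 0x05f0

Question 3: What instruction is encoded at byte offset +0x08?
movi c, $23025776

[08] 70 58 5f 85 → 0x855f5870
  opcode bits[31:27]=0x10: movi/RI
  rd: (w>>25)&0x3=0x2 → c
  imm: (w>>0)&0x1ffffff=0x15f5870 → $23025776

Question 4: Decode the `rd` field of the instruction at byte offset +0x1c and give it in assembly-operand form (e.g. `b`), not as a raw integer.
d

off 0x1c: read 00 00 80 ae as little → 0xae800000
  top 5b → 0x15 → plus [RR]
  rd@[26:25]=0x3 ⇒ d
  rs@[24:23]=0x1 ⇒ b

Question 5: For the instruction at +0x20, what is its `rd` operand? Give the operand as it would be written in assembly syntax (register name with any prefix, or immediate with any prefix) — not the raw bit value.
off 0x20: read 00 00 00 b4 as little → 0xb4000000
  opcode bits[31:27]=0x16: bor/RR
  rd: (w>>25)&0x3=0x2 → c
  rs: (w>>23)&0x3=0x0 → a

c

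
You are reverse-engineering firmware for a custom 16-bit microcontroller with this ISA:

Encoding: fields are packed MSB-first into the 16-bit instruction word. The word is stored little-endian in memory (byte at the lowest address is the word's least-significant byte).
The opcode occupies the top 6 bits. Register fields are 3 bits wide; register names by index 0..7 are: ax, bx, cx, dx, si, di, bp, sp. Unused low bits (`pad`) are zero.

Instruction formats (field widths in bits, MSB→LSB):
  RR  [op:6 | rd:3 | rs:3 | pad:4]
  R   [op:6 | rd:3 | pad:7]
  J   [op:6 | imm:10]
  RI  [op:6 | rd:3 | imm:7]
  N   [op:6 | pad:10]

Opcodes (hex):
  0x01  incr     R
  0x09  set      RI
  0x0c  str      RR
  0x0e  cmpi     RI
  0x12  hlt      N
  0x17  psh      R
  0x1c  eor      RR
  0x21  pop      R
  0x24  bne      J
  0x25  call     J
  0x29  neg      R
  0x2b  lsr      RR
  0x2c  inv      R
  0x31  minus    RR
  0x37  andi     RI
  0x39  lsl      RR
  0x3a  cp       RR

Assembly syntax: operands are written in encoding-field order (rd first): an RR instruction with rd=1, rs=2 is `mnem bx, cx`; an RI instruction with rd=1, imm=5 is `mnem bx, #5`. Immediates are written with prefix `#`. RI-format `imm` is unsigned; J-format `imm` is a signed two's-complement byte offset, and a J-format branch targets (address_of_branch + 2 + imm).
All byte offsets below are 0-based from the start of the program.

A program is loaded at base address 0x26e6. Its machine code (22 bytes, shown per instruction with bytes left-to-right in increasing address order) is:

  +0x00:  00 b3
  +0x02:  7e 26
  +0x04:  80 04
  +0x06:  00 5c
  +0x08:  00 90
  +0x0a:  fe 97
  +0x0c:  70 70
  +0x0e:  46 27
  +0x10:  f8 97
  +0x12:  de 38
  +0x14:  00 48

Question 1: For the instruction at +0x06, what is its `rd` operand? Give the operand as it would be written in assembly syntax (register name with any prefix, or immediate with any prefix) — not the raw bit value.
ax

@+06  little-endian(00 5c) = 0x5c00
  opcode bits[15:10]=0x17: psh/R
  [9:7] rd=0 = ax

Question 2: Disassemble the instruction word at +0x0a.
@+0a  little-endian(fe 97) = 0x97fe
  opcode bits[15:10]=0x25: call/J
  imm: (w>>0)&0x3ff=0x3fe (s10→-2) → #-2

call #-2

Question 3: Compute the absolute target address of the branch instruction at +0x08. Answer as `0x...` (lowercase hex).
off 0x08: read 00 90 as little → 0x9000
  op=0x9000>>10=0x24 ⇒ bne (J)
  [9:0] imm=0 = #0
  target = base 0x26e6 + off 0x08 + 2 + imm 0 = 0x26f0

0x26f0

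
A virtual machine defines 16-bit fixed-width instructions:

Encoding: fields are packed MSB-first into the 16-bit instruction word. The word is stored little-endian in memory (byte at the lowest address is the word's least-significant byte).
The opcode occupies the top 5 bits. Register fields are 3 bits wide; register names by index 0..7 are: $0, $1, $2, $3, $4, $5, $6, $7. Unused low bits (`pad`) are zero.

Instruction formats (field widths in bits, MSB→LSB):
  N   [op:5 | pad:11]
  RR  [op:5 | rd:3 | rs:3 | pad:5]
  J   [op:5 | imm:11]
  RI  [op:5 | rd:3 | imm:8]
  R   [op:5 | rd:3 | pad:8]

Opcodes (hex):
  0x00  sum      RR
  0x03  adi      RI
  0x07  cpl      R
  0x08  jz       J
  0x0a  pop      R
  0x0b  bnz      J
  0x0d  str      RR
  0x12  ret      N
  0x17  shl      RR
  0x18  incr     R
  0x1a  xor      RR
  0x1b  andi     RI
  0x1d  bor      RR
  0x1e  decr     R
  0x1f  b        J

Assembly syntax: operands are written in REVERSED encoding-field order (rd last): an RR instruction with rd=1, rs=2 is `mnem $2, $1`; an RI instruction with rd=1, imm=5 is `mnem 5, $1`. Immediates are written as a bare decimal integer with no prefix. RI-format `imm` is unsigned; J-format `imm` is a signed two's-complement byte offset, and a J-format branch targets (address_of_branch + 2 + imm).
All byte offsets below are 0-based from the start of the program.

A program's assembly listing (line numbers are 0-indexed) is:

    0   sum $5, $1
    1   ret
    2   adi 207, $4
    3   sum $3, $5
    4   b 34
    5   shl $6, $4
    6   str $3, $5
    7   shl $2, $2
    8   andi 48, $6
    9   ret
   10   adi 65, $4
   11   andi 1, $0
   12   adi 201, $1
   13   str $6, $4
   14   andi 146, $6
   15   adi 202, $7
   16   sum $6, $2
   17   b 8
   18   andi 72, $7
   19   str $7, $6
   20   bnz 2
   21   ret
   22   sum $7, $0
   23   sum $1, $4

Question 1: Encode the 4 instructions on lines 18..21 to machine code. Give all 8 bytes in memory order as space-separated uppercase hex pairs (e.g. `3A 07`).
48 DF E0 6E 02 58 00 90

line 18 (andi): pack op=0x1b:5|rd=7:3|imm=72:8 = 0xdf48; little→ 48 df
line 19 (str): pack op=0xd:5|rd=6:3|rs=7:3|pad=0:5 = 0x6ee0; little→ e0 6e
line 20 (bnz): pack op=0xb:5|imm=2:11 = 0x5802; little→ 02 58
line 21 (ret): pack op=0x12:5|pad=0:11 = 0x9000; little→ 00 90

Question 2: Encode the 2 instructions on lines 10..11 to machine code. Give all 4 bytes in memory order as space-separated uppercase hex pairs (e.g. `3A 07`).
10. adi fields op=0x3:5|rd=4:3|imm=65:8 → word 1c41h → 41 1c
11. andi fields op=0x1b:5|rd=0:3|imm=1:8 → word d801h → 01 d8

41 1C 01 D8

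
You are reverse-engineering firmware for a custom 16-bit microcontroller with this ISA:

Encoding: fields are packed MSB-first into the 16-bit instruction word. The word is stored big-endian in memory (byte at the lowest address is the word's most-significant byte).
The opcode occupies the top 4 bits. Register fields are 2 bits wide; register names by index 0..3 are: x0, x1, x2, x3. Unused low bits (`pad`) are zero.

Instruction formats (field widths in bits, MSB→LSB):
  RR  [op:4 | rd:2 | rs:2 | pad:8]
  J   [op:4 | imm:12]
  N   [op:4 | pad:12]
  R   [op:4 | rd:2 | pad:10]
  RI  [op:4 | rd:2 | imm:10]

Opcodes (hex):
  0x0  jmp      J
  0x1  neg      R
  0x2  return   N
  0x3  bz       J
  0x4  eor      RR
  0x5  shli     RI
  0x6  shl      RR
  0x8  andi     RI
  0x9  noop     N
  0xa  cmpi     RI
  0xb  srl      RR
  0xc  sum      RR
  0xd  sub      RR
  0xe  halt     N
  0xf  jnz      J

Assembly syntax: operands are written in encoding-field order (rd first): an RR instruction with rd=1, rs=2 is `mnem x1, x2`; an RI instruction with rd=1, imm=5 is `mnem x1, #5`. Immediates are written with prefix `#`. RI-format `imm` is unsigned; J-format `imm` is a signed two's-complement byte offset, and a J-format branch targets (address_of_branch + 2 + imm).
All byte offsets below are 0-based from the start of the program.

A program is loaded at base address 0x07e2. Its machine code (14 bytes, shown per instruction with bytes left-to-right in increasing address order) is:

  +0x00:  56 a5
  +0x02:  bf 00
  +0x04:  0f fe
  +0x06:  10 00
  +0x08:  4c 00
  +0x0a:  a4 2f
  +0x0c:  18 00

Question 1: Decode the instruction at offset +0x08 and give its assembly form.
[08] 4c 00 → 0x4c00
  opcode bits[15:12]=0x4: eor/RR
  [11:10] rd=3 = x3
  [9:8] rs=0 = x0

eor x3, x0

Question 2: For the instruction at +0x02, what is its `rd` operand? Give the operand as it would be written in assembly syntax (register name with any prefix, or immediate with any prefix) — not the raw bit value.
x3

@+02  big-endian(bf 00) = 0xbf00
  top 4b → 0xb → srl [RR]
  [11:10] rd=3 = x3
  [9:8] rs=3 = x3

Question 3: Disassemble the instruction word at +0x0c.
off 0x0c: read 18 00 as big → 0x1800
  op=0x1800>>12=0x1 ⇒ neg (R)
  rd@[11:10]=0x2 ⇒ x2

neg x2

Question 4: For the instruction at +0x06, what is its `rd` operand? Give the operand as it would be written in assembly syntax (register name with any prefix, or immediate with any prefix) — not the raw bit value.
[06] 10 00 → 0x1000
  top 4b → 0x1 → neg [R]
  rd: (w>>10)&0x3=0x0 → x0

x0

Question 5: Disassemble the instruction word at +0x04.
+0x04: 0f fe ⇒ word 0x0ffe (big)
  opcode bits[15:12]=0x0: jmp/J
  [11:0] imm=4094 (s12→-2) = #-2

jmp #-2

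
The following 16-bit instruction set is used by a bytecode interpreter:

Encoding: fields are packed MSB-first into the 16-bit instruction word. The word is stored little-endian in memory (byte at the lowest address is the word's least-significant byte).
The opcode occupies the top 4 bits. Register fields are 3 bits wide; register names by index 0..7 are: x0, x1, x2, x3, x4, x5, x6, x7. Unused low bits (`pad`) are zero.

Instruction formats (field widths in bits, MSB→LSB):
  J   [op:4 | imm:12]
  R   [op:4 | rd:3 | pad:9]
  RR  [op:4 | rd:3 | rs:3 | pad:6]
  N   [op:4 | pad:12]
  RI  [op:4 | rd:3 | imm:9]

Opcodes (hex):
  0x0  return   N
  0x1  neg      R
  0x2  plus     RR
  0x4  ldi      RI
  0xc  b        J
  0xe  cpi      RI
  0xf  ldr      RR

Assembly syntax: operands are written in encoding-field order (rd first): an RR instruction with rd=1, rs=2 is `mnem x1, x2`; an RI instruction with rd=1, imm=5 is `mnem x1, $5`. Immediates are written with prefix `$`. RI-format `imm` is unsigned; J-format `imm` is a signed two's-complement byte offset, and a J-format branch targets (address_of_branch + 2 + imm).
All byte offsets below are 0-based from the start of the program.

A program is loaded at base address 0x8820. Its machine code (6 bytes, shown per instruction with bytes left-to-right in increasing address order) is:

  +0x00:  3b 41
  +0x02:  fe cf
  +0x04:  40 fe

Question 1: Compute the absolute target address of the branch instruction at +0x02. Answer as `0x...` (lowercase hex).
off 0x02: read fe cf as little → 0xcffe
  opcode bits[15:12]=0xc: b/J
  imm: (w>>0)&0xfff=0xffe (s12→-2) → $-2
  target = base 0x8820 + off 0x02 + 2 + imm -2 = 0x8822

0x8822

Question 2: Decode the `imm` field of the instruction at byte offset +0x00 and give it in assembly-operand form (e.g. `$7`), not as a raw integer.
$315

[00] 3b 41 → 0x413b
  opcode bits[15:12]=0x4: ldi/RI
  [11:9] rd=0 = x0
  [8:0] imm=315 = $315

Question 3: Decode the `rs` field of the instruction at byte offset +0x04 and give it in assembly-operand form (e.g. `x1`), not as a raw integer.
@+04  little-endian(40 fe) = 0xfe40
  opcode bits[15:12]=0xf: ldr/RR
  rd: (w>>9)&0x7=0x7 → x7
  rs: (w>>6)&0x7=0x1 → x1

x1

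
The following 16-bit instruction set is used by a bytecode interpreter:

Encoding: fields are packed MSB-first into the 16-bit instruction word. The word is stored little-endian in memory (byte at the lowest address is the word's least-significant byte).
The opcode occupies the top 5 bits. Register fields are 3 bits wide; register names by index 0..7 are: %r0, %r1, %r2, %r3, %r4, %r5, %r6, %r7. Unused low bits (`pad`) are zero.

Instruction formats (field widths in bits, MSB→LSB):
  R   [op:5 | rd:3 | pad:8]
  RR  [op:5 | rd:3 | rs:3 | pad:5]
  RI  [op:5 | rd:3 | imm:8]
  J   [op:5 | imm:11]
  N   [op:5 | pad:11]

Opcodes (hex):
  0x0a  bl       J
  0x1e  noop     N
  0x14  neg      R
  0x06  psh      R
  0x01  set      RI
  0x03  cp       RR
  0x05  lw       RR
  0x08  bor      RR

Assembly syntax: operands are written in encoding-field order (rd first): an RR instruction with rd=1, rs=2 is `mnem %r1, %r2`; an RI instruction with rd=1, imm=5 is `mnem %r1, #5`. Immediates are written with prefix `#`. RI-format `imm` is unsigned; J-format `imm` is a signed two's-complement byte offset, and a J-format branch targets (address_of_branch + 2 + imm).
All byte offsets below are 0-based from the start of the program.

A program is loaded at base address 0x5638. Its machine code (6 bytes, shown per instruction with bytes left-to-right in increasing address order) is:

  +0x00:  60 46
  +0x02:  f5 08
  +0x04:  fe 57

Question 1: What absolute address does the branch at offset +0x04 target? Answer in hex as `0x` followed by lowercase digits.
@+04  little-endian(fe 57) = 0x57fe
  opcode bits[15:11]=0xa: bl/J
  imm: (w>>0)&0x7ff=0x7fe (s11→-2) → #-2
  target = base 0x5638 + off 0x04 + 2 + imm -2 = 0x563c

0x563c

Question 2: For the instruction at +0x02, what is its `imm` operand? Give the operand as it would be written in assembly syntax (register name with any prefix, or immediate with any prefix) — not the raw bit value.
[02] f5 08 → 0x08f5
  top 5b → 0x1 → set [RI]
  [10:8] rd=0 = %r0
  [7:0] imm=245 = #245

#245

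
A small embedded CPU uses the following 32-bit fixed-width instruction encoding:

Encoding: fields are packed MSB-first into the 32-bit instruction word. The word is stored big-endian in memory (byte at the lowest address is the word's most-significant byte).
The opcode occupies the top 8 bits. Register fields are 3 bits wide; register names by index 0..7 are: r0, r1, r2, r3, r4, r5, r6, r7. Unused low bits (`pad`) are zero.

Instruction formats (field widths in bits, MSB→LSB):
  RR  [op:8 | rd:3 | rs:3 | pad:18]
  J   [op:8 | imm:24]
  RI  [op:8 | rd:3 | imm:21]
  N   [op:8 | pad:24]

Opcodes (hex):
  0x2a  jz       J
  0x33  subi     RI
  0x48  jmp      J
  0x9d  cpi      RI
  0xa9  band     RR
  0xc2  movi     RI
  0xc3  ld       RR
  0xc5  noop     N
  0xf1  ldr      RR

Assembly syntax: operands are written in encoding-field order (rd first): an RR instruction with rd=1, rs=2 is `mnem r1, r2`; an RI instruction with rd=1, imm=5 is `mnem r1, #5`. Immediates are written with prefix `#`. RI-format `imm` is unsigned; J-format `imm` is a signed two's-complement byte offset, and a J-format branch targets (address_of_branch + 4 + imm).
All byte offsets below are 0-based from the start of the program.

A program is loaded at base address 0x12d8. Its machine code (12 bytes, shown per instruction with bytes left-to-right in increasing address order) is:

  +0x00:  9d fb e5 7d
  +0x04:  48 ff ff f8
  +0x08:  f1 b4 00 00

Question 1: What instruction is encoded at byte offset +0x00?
cpi r7, #1828221

@+00  big-endian(9d fb e5 7d) = 0x9dfbe57d
  top 8b → 0x9d → cpi [RI]
  rd@[23:21]=0x7 ⇒ r7
  imm@[20:0]=0x1be57d ⇒ #1828221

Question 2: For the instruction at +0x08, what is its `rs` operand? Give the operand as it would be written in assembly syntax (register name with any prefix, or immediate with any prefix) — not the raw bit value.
r5

[08] f1 b4 00 00 → 0xf1b40000
  opcode bits[31:24]=0xf1: ldr/RR
  [23:21] rd=5 = r5
  [20:18] rs=5 = r5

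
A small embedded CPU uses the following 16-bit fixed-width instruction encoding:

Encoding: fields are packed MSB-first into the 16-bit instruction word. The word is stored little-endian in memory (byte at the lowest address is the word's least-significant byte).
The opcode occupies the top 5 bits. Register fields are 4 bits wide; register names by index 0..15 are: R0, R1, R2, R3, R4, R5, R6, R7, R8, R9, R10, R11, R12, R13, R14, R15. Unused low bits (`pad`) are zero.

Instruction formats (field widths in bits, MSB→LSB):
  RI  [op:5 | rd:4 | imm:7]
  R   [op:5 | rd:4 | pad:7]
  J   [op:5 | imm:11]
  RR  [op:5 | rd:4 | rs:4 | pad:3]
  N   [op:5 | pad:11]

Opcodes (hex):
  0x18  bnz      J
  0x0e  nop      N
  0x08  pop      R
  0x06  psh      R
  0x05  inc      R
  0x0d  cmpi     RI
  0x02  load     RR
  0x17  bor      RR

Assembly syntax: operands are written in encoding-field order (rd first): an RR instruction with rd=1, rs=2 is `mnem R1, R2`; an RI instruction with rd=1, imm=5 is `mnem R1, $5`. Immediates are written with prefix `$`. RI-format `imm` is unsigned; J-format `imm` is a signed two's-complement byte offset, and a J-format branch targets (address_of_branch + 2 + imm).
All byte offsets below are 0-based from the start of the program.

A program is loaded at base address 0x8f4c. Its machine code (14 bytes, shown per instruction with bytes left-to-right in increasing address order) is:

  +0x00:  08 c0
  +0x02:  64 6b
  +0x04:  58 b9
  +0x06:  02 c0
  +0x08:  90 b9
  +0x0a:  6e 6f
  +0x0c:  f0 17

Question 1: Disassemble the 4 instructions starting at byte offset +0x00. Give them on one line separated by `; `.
bnz $8; cmpi R6, $100; bor R2, R11; bnz $2

[00] 08 c0 → 0xc008
  opcode bits[15:11]=0x18: bnz/J
  imm: (w>>0)&0x7ff=0x8 → $8
[02] 64 6b → 0x6b64
  opcode bits[15:11]=0xd: cmpi/RI
  rd: (w>>7)&0xf=0x6 → R6
  imm: (w>>0)&0x7f=0x64 → $100
[04] 58 b9 → 0xb958
  opcode bits[15:11]=0x17: bor/RR
  rd: (w>>7)&0xf=0x2 → R2
  rs: (w>>3)&0xf=0xb → R11
[06] 02 c0 → 0xc002
  opcode bits[15:11]=0x18: bnz/J
  imm: (w>>0)&0x7ff=0x2 → $2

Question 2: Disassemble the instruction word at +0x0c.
@+0c  little-endian(f0 17) = 0x17f0
  op=0x17f0>>11=0x2 ⇒ load (RR)
  rd@[10:7]=0xf ⇒ R15
  rs@[6:3]=0xe ⇒ R14

load R15, R14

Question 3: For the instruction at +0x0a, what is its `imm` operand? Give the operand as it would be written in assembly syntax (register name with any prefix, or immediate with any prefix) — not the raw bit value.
+0x0a: 6e 6f ⇒ word 0x6f6e (little)
  top 5b → 0xd → cmpi [RI]
  rd: (w>>7)&0xf=0xe → R14
  imm: (w>>0)&0x7f=0x6e → $110

$110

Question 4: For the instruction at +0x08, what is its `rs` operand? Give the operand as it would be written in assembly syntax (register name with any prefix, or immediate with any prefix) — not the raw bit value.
[08] 90 b9 → 0xb990
  opcode bits[15:11]=0x17: bor/RR
  rd: (w>>7)&0xf=0x3 → R3
  rs: (w>>3)&0xf=0x2 → R2

R2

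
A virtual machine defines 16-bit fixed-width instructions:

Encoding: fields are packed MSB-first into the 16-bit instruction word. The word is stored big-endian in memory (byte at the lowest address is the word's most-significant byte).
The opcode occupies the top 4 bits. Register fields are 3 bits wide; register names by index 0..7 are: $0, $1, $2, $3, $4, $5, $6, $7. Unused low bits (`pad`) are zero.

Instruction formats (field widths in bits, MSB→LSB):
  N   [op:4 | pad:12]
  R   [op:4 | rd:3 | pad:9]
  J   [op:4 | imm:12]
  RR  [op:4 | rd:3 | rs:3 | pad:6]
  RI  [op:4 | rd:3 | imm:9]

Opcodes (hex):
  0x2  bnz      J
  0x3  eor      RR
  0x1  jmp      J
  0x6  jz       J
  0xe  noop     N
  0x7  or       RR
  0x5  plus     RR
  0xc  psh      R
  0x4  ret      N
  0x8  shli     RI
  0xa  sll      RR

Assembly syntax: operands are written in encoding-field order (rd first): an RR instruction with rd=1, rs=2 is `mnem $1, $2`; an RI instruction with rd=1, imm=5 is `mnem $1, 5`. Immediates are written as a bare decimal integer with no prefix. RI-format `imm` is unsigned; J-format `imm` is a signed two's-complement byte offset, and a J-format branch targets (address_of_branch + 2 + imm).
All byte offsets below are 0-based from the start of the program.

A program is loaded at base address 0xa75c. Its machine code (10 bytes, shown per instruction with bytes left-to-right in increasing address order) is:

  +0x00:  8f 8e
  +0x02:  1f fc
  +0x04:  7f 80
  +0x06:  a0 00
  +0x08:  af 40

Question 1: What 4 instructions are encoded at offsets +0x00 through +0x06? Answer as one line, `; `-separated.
shli $7, 398; jmp -4; or $7, $6; sll $0, $0

@+00  big-endian(8f 8e) = 0x8f8e
  top 4b → 0x8 → shli [RI]
  rd: (w>>9)&0x7=0x7 → $7
  imm: (w>>0)&0x1ff=0x18e → 398
@+02  big-endian(1f fc) = 0x1ffc
  top 4b → 0x1 → jmp [J]
  imm: (w>>0)&0xfff=0xffc (s12→-4) → -4
@+04  big-endian(7f 80) = 0x7f80
  top 4b → 0x7 → or [RR]
  rd: (w>>9)&0x7=0x7 → $7
  rs: (w>>6)&0x7=0x6 → $6
@+06  big-endian(a0 00) = 0xa000
  top 4b → 0xa → sll [RR]
  rd: (w>>9)&0x7=0x0 → $0
  rs: (w>>6)&0x7=0x0 → $0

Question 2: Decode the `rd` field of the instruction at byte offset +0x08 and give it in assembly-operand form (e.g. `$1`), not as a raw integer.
$7

off 0x08: read af 40 as big → 0xaf40
  op=0xaf40>>12=0xa ⇒ sll (RR)
  rd: (w>>9)&0x7=0x7 → $7
  rs: (w>>6)&0x7=0x5 → $5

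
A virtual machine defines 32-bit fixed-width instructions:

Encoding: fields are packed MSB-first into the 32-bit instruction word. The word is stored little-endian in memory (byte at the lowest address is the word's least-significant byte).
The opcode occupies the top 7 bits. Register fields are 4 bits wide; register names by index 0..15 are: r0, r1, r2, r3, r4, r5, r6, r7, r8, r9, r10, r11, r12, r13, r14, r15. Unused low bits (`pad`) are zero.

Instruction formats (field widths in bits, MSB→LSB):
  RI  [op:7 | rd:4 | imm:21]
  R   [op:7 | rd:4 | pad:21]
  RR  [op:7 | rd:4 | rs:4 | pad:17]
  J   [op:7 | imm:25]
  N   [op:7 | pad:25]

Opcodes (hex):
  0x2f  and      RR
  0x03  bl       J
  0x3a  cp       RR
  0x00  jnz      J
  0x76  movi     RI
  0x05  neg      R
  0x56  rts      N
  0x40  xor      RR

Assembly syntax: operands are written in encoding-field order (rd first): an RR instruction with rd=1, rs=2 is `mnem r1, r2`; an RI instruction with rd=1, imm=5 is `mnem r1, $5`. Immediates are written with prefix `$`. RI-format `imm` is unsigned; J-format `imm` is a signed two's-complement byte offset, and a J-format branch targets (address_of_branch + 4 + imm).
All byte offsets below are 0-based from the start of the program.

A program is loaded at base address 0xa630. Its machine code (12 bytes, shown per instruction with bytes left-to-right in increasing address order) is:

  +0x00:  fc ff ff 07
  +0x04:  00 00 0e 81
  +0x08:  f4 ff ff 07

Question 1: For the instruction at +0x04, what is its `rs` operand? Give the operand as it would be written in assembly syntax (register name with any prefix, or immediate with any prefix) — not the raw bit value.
r7

[04] 00 00 0e 81 → 0x810e0000
  opcode bits[31:25]=0x40: xor/RR
  [24:21] rd=8 = r8
  [20:17] rs=7 = r7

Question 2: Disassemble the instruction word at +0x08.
bl $-12

off 0x08: read f4 ff ff 07 as little → 0x07fffff4
  op=0x07fffff4>>25=0x3 ⇒ bl (J)
  imm: (w>>0)&0x1ffffff=0x1fffff4 (s25→-12) → $-12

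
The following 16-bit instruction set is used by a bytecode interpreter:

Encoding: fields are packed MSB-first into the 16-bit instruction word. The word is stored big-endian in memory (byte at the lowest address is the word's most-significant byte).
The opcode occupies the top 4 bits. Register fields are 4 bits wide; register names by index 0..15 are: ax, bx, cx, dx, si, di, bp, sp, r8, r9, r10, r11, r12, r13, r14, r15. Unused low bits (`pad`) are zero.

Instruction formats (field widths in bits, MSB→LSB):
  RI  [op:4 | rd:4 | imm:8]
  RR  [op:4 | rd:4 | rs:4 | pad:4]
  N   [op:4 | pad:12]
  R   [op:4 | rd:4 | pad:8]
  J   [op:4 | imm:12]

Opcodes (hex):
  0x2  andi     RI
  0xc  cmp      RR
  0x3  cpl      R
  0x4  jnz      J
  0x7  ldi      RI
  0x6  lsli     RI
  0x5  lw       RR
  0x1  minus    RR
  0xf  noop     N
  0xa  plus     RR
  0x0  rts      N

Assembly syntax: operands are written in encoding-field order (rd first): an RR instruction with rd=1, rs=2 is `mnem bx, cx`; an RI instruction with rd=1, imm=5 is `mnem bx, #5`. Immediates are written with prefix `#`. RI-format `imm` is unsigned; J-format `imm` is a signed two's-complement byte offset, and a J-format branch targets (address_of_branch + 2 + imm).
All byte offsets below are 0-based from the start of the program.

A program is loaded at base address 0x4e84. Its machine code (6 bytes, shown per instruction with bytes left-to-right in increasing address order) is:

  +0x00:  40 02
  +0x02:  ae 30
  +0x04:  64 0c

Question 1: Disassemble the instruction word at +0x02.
+0x02: ae 30 ⇒ word 0xae30 (big)
  top 4b → 0xa → plus [RR]
  [11:8] rd=14 = r14
  [7:4] rs=3 = dx

plus r14, dx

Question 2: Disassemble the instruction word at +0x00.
off 0x00: read 40 02 as big → 0x4002
  top 4b → 0x4 → jnz [J]
  [11:0] imm=2 = #2

jnz #2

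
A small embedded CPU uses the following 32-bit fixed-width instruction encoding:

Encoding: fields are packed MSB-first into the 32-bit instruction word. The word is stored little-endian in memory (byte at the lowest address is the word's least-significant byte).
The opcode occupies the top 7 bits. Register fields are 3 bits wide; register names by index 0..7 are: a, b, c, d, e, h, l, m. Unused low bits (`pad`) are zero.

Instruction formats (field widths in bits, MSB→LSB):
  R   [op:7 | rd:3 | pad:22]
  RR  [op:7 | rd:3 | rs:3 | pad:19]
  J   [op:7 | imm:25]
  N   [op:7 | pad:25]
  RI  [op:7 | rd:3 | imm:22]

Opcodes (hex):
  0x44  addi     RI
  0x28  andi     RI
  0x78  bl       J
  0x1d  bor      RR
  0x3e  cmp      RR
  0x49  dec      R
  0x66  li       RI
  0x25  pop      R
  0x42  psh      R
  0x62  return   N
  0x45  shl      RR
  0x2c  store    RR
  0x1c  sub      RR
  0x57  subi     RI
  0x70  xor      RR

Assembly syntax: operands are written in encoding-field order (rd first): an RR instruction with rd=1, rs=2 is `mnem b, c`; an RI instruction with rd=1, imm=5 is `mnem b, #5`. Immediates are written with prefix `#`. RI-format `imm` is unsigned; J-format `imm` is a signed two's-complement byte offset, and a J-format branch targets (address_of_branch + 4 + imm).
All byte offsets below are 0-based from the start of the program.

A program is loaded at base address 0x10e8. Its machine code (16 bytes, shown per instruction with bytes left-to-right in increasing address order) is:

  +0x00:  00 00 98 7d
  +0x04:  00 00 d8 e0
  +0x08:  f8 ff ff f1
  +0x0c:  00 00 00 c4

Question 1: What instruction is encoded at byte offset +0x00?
cmp l, d

[00] 00 00 98 7d → 0x7d980000
  op=0x7d980000>>25=0x3e ⇒ cmp (RR)
  [24:22] rd=6 = l
  [21:19] rs=3 = d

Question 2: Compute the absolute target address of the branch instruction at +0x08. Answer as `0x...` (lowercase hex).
[08] f8 ff ff f1 → 0xf1fffff8
  top 7b → 0x78 → bl [J]
  imm: (w>>0)&0x1ffffff=0x1fffff8 (s25→-8) → #-8
  target = base 0x10e8 + off 0x08 + 4 + imm -8 = 0x10ec

0x10ec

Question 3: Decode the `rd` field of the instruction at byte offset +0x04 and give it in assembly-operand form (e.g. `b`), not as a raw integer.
d

+0x04: 00 00 d8 e0 ⇒ word 0xe0d80000 (little)
  opcode bits[31:25]=0x70: xor/RR
  [24:22] rd=3 = d
  [21:19] rs=3 = d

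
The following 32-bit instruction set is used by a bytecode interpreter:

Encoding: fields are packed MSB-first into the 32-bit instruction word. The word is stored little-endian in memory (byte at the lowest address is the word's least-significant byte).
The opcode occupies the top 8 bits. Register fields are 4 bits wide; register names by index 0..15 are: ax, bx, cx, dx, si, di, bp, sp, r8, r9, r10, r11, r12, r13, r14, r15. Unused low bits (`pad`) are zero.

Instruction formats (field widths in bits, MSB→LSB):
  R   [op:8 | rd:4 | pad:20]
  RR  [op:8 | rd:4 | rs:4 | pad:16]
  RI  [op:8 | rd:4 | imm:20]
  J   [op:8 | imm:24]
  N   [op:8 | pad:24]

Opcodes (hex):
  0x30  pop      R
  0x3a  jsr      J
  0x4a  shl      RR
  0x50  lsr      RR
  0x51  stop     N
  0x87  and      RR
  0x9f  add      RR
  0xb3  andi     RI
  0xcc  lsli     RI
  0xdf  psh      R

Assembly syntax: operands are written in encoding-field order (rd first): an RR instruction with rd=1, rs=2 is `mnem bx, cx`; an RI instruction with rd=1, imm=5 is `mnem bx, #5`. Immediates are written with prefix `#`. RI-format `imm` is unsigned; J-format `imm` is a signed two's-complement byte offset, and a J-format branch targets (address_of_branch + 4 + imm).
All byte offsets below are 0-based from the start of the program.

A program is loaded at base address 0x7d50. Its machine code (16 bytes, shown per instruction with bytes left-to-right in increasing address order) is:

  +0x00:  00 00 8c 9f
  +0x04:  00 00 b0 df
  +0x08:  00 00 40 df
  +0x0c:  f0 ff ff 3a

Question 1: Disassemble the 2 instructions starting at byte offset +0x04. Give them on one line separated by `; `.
psh r11; psh si

[04] 00 00 b0 df → 0xdfb00000
  op=0xdfb00000>>24=0xdf ⇒ psh (R)
  rd@[23:20]=0xb ⇒ r11
[08] 00 00 40 df → 0xdf400000
  op=0xdf400000>>24=0xdf ⇒ psh (R)
  rd@[23:20]=0x4 ⇒ si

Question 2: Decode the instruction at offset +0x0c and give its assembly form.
[0c] f0 ff ff 3a → 0x3afffff0
  top 8b → 0x3a → jsr [J]
  imm@[23:0]=0xfffff0 (s24→-16) ⇒ #-16

jsr #-16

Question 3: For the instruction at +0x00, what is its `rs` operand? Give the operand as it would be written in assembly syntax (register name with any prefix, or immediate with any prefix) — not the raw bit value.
@+00  little-endian(00 00 8c 9f) = 0x9f8c0000
  opcode bits[31:24]=0x9f: add/RR
  rd: (w>>20)&0xf=0x8 → r8
  rs: (w>>16)&0xf=0xc → r12

r12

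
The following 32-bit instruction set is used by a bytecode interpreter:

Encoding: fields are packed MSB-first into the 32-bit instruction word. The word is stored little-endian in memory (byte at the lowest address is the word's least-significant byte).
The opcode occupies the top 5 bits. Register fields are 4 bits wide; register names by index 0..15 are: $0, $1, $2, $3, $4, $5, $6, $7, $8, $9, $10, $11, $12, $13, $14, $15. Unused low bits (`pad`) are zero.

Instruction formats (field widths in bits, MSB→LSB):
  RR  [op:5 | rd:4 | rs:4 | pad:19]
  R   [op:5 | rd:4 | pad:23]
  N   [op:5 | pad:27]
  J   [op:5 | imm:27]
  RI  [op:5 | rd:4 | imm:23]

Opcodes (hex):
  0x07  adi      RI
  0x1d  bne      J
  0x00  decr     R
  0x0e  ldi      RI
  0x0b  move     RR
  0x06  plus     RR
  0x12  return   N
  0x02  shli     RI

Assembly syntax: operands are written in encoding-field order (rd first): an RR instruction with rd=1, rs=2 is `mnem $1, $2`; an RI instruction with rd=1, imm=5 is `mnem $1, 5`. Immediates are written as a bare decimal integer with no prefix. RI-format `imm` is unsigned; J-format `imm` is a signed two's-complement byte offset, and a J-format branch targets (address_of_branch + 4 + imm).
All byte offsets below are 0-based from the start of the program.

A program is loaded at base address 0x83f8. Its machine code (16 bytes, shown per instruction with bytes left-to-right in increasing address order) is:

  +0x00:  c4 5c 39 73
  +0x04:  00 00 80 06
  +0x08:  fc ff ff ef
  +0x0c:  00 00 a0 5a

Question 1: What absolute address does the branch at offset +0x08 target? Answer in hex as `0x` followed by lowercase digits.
0x8400

[08] fc ff ff ef → 0xeffffffc
  top 5b → 0x1d → bne [J]
  [26:0] imm=134217724 (s27→-4) = -4
  target = base 0x83f8 + off 0x08 + 4 + imm -4 = 0x8400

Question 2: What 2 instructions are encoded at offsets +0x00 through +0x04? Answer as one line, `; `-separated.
ldi $6, 3759300; decr $13

[00] c4 5c 39 73 → 0x73395cc4
  op=0x73395cc4>>27=0xe ⇒ ldi (RI)
  [26:23] rd=6 = $6
  [22:0] imm=3759300 = 3759300
[04] 00 00 80 06 → 0x06800000
  op=0x06800000>>27=0x0 ⇒ decr (R)
  [26:23] rd=13 = $13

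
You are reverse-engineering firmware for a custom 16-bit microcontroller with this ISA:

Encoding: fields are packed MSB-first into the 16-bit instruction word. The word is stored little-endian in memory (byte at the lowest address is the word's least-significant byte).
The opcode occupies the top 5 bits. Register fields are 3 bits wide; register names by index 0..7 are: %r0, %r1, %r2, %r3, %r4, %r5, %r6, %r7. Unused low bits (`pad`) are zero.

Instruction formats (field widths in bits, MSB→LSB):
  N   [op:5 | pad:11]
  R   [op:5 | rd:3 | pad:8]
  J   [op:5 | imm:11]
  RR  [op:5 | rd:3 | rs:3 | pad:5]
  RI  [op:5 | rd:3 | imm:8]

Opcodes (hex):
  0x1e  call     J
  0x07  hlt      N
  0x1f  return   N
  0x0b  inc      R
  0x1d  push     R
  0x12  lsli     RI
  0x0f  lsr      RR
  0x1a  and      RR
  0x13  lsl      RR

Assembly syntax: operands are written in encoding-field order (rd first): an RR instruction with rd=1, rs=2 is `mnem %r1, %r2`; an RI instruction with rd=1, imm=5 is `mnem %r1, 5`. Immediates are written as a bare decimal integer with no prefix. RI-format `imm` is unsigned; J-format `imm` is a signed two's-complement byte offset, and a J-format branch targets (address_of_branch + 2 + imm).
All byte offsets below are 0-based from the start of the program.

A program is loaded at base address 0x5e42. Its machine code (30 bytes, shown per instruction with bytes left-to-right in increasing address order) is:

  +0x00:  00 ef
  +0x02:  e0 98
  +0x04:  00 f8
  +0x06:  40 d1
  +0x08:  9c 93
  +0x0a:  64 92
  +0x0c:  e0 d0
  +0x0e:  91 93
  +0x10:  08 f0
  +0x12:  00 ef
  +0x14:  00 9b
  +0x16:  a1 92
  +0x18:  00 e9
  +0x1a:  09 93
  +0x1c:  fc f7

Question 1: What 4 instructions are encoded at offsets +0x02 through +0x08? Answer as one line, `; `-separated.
off 0x02: read e0 98 as little → 0x98e0
  opcode bits[15:11]=0x13: lsl/RR
  [10:8] rd=0 = %r0
  [7:5] rs=7 = %r7
off 0x04: read 00 f8 as little → 0xf800
  opcode bits[15:11]=0x1f: return/N
off 0x06: read 40 d1 as little → 0xd140
  opcode bits[15:11]=0x1a: and/RR
  [10:8] rd=1 = %r1
  [7:5] rs=2 = %r2
off 0x08: read 9c 93 as little → 0x939c
  opcode bits[15:11]=0x12: lsli/RI
  [10:8] rd=3 = %r3
  [7:0] imm=156 = 156

lsl %r0, %r7; return; and %r1, %r2; lsli %r3, 156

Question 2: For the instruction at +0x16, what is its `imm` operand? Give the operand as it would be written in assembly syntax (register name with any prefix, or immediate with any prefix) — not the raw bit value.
161

[16] a1 92 → 0x92a1
  top 5b → 0x12 → lsli [RI]
  rd@[10:8]=0x2 ⇒ %r2
  imm@[7:0]=0xa1 ⇒ 161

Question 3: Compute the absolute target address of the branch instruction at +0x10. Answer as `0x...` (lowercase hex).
+0x10: 08 f0 ⇒ word 0xf008 (little)
  op=0xf008>>11=0x1e ⇒ call (J)
  [10:0] imm=8 = 8
  target = base 0x5e42 + off 0x10 + 2 + imm 8 = 0x5e5c

0x5e5c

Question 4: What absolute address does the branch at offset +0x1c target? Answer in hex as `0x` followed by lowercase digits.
0x5e5c

+0x1c: fc f7 ⇒ word 0xf7fc (little)
  top 5b → 0x1e → call [J]
  imm: (w>>0)&0x7ff=0x7fc (s11→-4) → -4
  target = base 0x5e42 + off 0x1c + 2 + imm -4 = 0x5e5c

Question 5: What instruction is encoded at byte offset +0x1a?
+0x1a: 09 93 ⇒ word 0x9309 (little)
  op=0x9309>>11=0x12 ⇒ lsli (RI)
  [10:8] rd=3 = %r3
  [7:0] imm=9 = 9

lsli %r3, 9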